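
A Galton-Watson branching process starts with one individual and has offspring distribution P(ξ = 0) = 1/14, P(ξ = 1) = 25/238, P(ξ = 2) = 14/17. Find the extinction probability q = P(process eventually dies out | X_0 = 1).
q = 17/196

The pgf is f(s) = 1/14 + 25/238·s + 14/17·s². The extinction probability q is the smallest fixed point of f in [0, 1]. Setting s = f(s):
  14/17·s² + (25/238 − 1)·s + 1/14 = 0
  14/17·s² − (1/14 + 14/17)·s + 1/14 = 0
which factors as (s − 1)·(14/17·s − 1/14) = 0, giving roots s = 1 and s = (1/14)/(14/17) = 17/196.
Mean offspring μ = 25/238 + 2·14/17 = 417/238 > 1 (supercritical), so q < 1. The extinction probability is the smaller root: q = (1/14)/(14/17) = 17/196.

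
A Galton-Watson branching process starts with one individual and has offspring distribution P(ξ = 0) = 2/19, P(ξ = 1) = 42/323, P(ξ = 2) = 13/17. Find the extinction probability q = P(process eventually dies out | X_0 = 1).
q = 34/247

The pgf is f(s) = 2/19 + 42/323·s + 13/17·s². The extinction probability q is the smallest fixed point of f in [0, 1]. Setting s = f(s):
  13/17·s² + (42/323 − 1)·s + 2/19 = 0
  13/17·s² − (2/19 + 13/17)·s + 2/19 = 0
which factors as (s − 1)·(13/17·s − 2/19) = 0, giving roots s = 1 and s = (2/19)/(13/17) = 34/247.
Mean offspring μ = 42/323 + 2·13/17 = 536/323 > 1 (supercritical), so q < 1. The extinction probability is the smaller root: q = (2/19)/(13/17) = 34/247.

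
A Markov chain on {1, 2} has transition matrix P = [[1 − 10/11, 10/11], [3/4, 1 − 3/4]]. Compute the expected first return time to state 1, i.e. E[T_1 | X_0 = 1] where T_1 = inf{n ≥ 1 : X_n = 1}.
E[T_1 | X_0 = 1] = 1/π_1 = 73/33

For an irreducible recurrent Markov chain with stationary distribution π, E[T_i | X_0 = i] = 1/π_i (Kac's formula). Here π_1 = (3/4)/(10/11 + 3/4) = (3/4)/(73/44) = 33/73, so E[T_1 | X_0 = 1] = 1/π_1 = (10/11 + 3/4)/(3/4) = (73/44)/(3/4) = 73/33.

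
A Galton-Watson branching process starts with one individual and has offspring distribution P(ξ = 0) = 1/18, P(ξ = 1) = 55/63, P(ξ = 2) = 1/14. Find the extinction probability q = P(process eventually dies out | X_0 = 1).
q = 7/9

The pgf is f(s) = 1/18 + 55/63·s + 1/14·s². The extinction probability q is the smallest fixed point of f in [0, 1]. Setting s = f(s):
  1/14·s² + (55/63 − 1)·s + 1/18 = 0
  1/14·s² − (1/18 + 1/14)·s + 1/18 = 0
which factors as (s − 1)·(1/14·s − 1/18) = 0, giving roots s = 1 and s = (1/18)/(1/14) = 7/9.
Mean offspring μ = 55/63 + 2·1/14 = 64/63 > 1 (supercritical), so q < 1. The extinction probability is the smaller root: q = (1/18)/(1/14) = 7/9.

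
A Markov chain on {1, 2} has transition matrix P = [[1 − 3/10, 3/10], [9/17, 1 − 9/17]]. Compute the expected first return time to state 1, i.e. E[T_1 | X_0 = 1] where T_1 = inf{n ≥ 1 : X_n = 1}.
E[T_1 | X_0 = 1] = 1/π_1 = 47/30

For an irreducible recurrent Markov chain with stationary distribution π, E[T_i | X_0 = i] = 1/π_i (Kac's formula). Here π_1 = (9/17)/(3/10 + 9/17) = (9/17)/(141/170) = 30/47, so E[T_1 | X_0 = 1] = 1/π_1 = (3/10 + 9/17)/(9/17) = (141/170)/(9/17) = 47/30.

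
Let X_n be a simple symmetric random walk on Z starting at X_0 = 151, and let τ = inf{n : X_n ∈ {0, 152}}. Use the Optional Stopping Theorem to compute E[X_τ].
E[X_τ] = 151

X_n is a martingale and τ is a bounded-mean stopping time (indeed τ is finite a.s. with bounded expectation since the walk is in a bounded region). By the OST, E[X_τ] = E[X_0] = 151. Equivalently: E[X_τ] = 152 · P(hit 152 first) + 0 · P(hit 0 first) = 152 · (151/152) = 151.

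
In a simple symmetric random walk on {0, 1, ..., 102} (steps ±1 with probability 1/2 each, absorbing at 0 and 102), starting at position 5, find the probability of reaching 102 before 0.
P(hit 102 before 0) = 5/102

Let u_k = P(hit 102 before 0 | start at k). Then u_0 = 0, u_102 = 1, and u_k = u_{k-1}/2 + u_{k+1}/2 for 1 ≤ k ≤ 101. This harmonic recurrence is solved by u_k = k/102, giving u_5 = 5/102.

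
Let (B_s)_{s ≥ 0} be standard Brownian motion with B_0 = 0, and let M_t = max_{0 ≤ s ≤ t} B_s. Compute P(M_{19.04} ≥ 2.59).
P(M_{19.04} ≥ 2.59) = 2·P(B_{19.04} ≥ 2.59) = 2(1 − Φ(2.59/√19.04)) ≈ 0.5528

By the reflection principle for Brownian motion, P(M_t ≥ a) = 2 · P(B_t ≥ a) for a ≥ 0. Since B_t ~ N(0, t), P(B_t ≥ 2.59) = 1 − Φ(2.59/√t) = 1 − Φ(2.59/√19.04) = 1 − Φ(0.5936). So
  P(M_{19.04} ≥ 2.59) = 2(1 − Φ(0.5936)) ≈ 0.5528.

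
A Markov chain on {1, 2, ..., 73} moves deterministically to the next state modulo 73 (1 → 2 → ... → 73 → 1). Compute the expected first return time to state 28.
E[T_28 | X_0 = 28] = 73

The chain cycles deterministically, so starting at state 28 it returns in exactly 73 steps. Equivalently, the stationary distribution is uniform π_j = 1/73 for every state j, so by Kac's formula E[T_28] = 1/π_28 = 73.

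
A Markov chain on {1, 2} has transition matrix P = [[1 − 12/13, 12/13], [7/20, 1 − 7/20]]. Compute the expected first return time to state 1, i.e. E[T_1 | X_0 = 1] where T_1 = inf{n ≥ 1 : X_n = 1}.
E[T_1 | X_0 = 1] = 1/π_1 = 331/91

For an irreducible recurrent Markov chain with stationary distribution π, E[T_i | X_0 = i] = 1/π_i (Kac's formula). Here π_1 = (7/20)/(12/13 + 7/20) = (7/20)/(331/260) = 91/331, so E[T_1 | X_0 = 1] = 1/π_1 = (12/13 + 7/20)/(7/20) = (331/260)/(7/20) = 331/91.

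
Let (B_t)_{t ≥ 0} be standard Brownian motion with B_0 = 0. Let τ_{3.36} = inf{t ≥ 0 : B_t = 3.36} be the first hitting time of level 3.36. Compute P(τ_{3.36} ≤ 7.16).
P(τ_{3.36} ≤ 7.16) = 2(1 − Φ(3.36/√7.16)) = 2(1 − Φ(1.2557)) ≈ 0.2092

By the reflection principle for standard BM, P(τ_b ≤ t) = 2 · P(B_t ≥ b). Since B_t ~ N(0, t), P(B_t ≥ 3.36) = 1 − Φ(3.36/√t) = 1 − Φ(3.36/√7.16) = 1 − Φ(1.2557) ≈ 0.10461. Doubling: P(τ_{3.36} ≤ 7.16) ≈ 2 · 0.10461 = 0.20922 ≈ 0.2092.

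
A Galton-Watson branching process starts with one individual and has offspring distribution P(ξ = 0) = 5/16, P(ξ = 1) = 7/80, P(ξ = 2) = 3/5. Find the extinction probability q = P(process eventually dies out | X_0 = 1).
q = 25/48

The pgf is f(s) = 5/16 + 7/80·s + 3/5·s². The extinction probability q is the smallest fixed point of f in [0, 1]. Setting s = f(s):
  3/5·s² + (7/80 − 1)·s + 5/16 = 0
  3/5·s² − (5/16 + 3/5)·s + 5/16 = 0
which factors as (s − 1)·(3/5·s − 5/16) = 0, giving roots s = 1 and s = (5/16)/(3/5) = 25/48.
Mean offspring μ = 7/80 + 2·3/5 = 103/80 > 1 (supercritical), so q < 1. The extinction probability is the smaller root: q = (5/16)/(3/5) = 25/48.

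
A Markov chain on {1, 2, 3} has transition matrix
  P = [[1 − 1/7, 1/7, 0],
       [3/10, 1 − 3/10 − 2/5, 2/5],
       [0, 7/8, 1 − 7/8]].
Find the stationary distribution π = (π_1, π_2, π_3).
π = (49/83, 70/249, 32/249)

This is a birth-death chain on three states, which satisfies detailed balance: π_1 · P_{12} = π_2 · P_{21} and π_2 · P_{23} = π_3 · P_{32}.
From π_1 · 1/7 = π_2 · 3/10: π_2/π_1 = (1/7)/(3/10) = 10/21.
From π_2 · 2/5 = π_3 · 7/8: π_3/π_2 = (2/5)/(7/8) = 16/35.
Take π_1 proportional to 1; then unnormalized π = (1, 10/21, 32/147). Normalize by dividing by the sum 83/49:
  π = (49/83, 70/249, 32/249).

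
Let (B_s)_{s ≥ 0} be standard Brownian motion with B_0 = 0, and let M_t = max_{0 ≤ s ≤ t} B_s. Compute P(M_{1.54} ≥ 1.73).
P(M_{1.54} ≥ 1.73) = 2·P(B_{1.54} ≥ 1.73) = 2(1 − Φ(1.73/√1.54)) ≈ 0.1633

By the reflection principle for Brownian motion, P(M_t ≥ a) = 2 · P(B_t ≥ a) for a ≥ 0. Since B_t ~ N(0, t), P(B_t ≥ 1.73) = 1 − Φ(1.73/√t) = 1 − Φ(1.73/√1.54) = 1 − Φ(1.3941). So
  P(M_{1.54} ≥ 1.73) = 2(1 − Φ(1.3941)) ≈ 0.1633.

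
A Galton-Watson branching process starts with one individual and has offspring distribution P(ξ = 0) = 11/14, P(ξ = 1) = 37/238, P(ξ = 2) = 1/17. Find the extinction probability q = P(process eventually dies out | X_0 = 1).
q = 1

Mean offspring μ = 0·11/14 + 1·37/238 + 2·1/17 = 65/238 ≤ 1. For μ ≤ 1 with offspring not concentrated at 1, the Galton-Watson process goes extinct almost surely, so q = 1.
(Algebraic check: The pgf is f(s) = 11/14 + 37/238·s + 1/17·s². The extinction probability q is the smallest fixed point of f in [0, 1]. Setting s = f(s):
  1/17·s² + (37/238 − 1)·s + 11/14 = 0
  1/17·s² − (11/14 + 1/17)·s + 11/14 = 0
which factors as (s − 1)·(1/17·s − 11/14) = 0, giving roots s = 1 and s = (11/14)/(1/17) = 187/14. Since 187/14 ≥ 1, the smallest root in [0, 1] is s = 1.)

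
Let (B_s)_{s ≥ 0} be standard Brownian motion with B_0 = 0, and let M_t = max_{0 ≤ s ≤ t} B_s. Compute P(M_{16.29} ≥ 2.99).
P(M_{16.29} ≥ 2.99) = 2·P(B_{16.29} ≥ 2.99) = 2(1 − Φ(2.99/√16.29)) ≈ 0.4588

By the reflection principle for Brownian motion, P(M_t ≥ a) = 2 · P(B_t ≥ a) for a ≥ 0. Since B_t ~ N(0, t), P(B_t ≥ 2.99) = 1 − Φ(2.99/√t) = 1 − Φ(2.99/√16.29) = 1 − Φ(0.7408). So
  P(M_{16.29} ≥ 2.99) = 2(1 − Φ(0.7408)) ≈ 0.4588.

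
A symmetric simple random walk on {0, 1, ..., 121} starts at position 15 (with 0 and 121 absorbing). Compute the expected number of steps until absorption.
E[τ | X_0 = 15] = 1590

Let v_k = E[τ | X_0 = k]. Boundary: v_0 = v_121 = 0. Recurrence: v_k = 1 + (v_{k-1} + v_{k+1})/2 for 1 ≤ k ≤ 120. The particular solution to v_k − (v_{k-1} + v_{k+1})/2 = 1 is v_k = −k^2. Adding homogeneous solution A + B k and matching boundaries gives v_k = k (121 − k). Substituting k = 15: v_15 = 15 · 106 = 1590.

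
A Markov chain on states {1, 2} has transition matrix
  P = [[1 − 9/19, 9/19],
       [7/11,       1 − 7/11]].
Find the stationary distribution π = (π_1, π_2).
π_1 = 133/232, π_2 = 99/232

Solve πP = π with π_1 + π_2 = 1. From πP = π: π_1 · (1 − 9/19) + π_2 · 7/11 = π_1 ⇒ π_2 · 7/11 = π_1 · 9/19 ⇒ π_2/π_1 = (9/19)/(7/11) = 99/133. Together with π_1 + π_2 = 1:
  π_1 = (7/11)/(9/19 + 7/11) = (7/11)/(232/209) = 133/232,
  π_2 = (9/19)/(9/19 + 7/11) = (9/19)/(232/209) = 99/232.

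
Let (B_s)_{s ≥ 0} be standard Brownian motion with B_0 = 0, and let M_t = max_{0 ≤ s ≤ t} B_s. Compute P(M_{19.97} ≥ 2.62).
P(M_{19.97} ≥ 2.62) = 2·P(B_{19.97} ≥ 2.62) = 2(1 − Φ(2.62/√19.97)) ≈ 0.5577

By the reflection principle for Brownian motion, P(M_t ≥ a) = 2 · P(B_t ≥ a) for a ≥ 0. Since B_t ~ N(0, t), P(B_t ≥ 2.62) = 1 − Φ(2.62/√t) = 1 − Φ(2.62/√19.97) = 1 − Φ(0.5863). So
  P(M_{19.97} ≥ 2.62) = 2(1 − Φ(0.5863)) ≈ 0.5577.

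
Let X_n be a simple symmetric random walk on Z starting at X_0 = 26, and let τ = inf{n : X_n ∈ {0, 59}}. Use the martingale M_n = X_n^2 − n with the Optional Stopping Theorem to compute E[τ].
E[τ] = 858

M_n = X_n^2 − n is a martingale (since E[X_{n+1}^2 | F_n] = X_n^2 + 1). By OST (τ has finite mean in a bounded region), E[M_τ] = E[M_0] = X_0^2 − 0 = 26^2 = 676. Also E[M_τ] = E[X_τ^2] − E[τ]. The walk exits at 0 or 59, with P(hit 59 first) = 26/59, so E[X_τ^2] = 59^2 · 26/59 + 0 = 1534. Thus E[τ] = E[X_τ^2] − E[M_τ] = 1534 − 676 = 858 = 26(59 − 26) = 858.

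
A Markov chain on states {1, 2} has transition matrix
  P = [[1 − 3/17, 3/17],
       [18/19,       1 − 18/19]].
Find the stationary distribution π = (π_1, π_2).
π_1 = 102/121, π_2 = 19/121

Solve πP = π with π_1 + π_2 = 1. From πP = π: π_1 · (1 − 3/17) + π_2 · 18/19 = π_1 ⇒ π_2 · 18/19 = π_1 · 3/17 ⇒ π_2/π_1 = (3/17)/(18/19) = 19/102. Together with π_1 + π_2 = 1:
  π_1 = (18/19)/(3/17 + 18/19) = (18/19)/(363/323) = 102/121,
  π_2 = (3/17)/(3/17 + 18/19) = (3/17)/(363/323) = 19/121.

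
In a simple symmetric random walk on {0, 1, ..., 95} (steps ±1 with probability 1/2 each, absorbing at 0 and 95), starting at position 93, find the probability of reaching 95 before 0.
P(hit 95 before 0) = 93/95

Let u_k = P(hit 95 before 0 | start at k). Then u_0 = 0, u_95 = 1, and u_k = u_{k-1}/2 + u_{k+1}/2 for 1 ≤ k ≤ 94. This harmonic recurrence is solved by u_k = k/95, giving u_93 = 93/95.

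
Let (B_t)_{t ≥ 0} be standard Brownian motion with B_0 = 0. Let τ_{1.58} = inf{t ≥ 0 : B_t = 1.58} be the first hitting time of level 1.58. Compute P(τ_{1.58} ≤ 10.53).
P(τ_{1.58} ≤ 10.53) = 2(1 − Φ(1.58/√10.53)) = 2(1 − Φ(0.4869)) ≈ 0.6263

By the reflection principle for standard BM, P(τ_b ≤ t) = 2 · P(B_t ≥ b). Since B_t ~ N(0, t), P(B_t ≥ 1.58) = 1 − Φ(1.58/√t) = 1 − Φ(1.58/√10.53) = 1 − Φ(0.4869) ≈ 0.31316. Doubling: P(τ_{1.58} ≤ 10.53) ≈ 2 · 0.31316 = 0.62632 ≈ 0.6263.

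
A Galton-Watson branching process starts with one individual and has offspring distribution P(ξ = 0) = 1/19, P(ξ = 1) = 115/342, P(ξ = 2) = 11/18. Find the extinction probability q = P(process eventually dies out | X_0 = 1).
q = 18/209

The pgf is f(s) = 1/19 + 115/342·s + 11/18·s². The extinction probability q is the smallest fixed point of f in [0, 1]. Setting s = f(s):
  11/18·s² + (115/342 − 1)·s + 1/19 = 0
  11/18·s² − (1/19 + 11/18)·s + 1/19 = 0
which factors as (s − 1)·(11/18·s − 1/19) = 0, giving roots s = 1 and s = (1/19)/(11/18) = 18/209.
Mean offspring μ = 115/342 + 2·11/18 = 533/342 > 1 (supercritical), so q < 1. The extinction probability is the smaller root: q = (1/19)/(11/18) = 18/209.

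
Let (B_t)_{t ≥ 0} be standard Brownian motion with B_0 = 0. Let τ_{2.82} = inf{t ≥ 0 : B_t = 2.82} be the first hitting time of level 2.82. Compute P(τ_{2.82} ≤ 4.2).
P(τ_{2.82} ≤ 4.2) = 2(1 − Φ(2.82/√4.2)) = 2(1 − Φ(1.3760)) ≈ 0.1688

By the reflection principle for standard BM, P(τ_b ≤ t) = 2 · P(B_t ≥ b). Since B_t ~ N(0, t), P(B_t ≥ 2.82) = 1 − Φ(2.82/√t) = 1 − Φ(2.82/√4.2) = 1 − Φ(1.3760) ≈ 0.08441. Doubling: P(τ_{2.82} ≤ 4.2) ≈ 2 · 0.08441 = 0.16882 ≈ 0.1688.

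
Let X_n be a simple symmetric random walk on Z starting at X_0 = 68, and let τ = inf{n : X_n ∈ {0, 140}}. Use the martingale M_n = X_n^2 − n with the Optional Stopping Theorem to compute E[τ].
E[τ] = 4896

M_n = X_n^2 − n is a martingale (since E[X_{n+1}^2 | F_n] = X_n^2 + 1). By OST (τ has finite mean in a bounded region), E[M_τ] = E[M_0] = X_0^2 − 0 = 68^2 = 4624. Also E[M_τ] = E[X_τ^2] − E[τ]. The walk exits at 0 or 140, with P(hit 140 first) = 68/140, so E[X_τ^2] = 140^2 · 68/140 + 0 = 9520. Thus E[τ] = E[X_τ^2] − E[M_τ] = 9520 − 4624 = 4896 = 68(140 − 68) = 4896.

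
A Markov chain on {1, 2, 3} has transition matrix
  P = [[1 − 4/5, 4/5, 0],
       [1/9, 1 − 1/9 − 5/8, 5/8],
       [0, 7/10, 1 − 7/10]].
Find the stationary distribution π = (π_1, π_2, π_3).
π = (35/512, 63/128, 225/512)

This is a birth-death chain on three states, which satisfies detailed balance: π_1 · P_{12} = π_2 · P_{21} and π_2 · P_{23} = π_3 · P_{32}.
From π_1 · 4/5 = π_2 · 1/9: π_2/π_1 = (4/5)/(1/9) = 36/5.
From π_2 · 5/8 = π_3 · 7/10: π_3/π_2 = (5/8)/(7/10) = 25/28.
Take π_1 proportional to 1; then unnormalized π = (1, 36/5, 45/7). Normalize by dividing by the sum 512/35:
  π = (35/512, 63/128, 225/512).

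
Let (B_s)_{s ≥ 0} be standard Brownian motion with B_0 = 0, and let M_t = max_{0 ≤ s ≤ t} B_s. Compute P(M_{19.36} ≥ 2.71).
P(M_{19.36} ≥ 2.71) = 2·P(B_{19.36} ≥ 2.71) = 2(1 − Φ(2.71/√19.36)) ≈ 0.5380

By the reflection principle for Brownian motion, P(M_t ≥ a) = 2 · P(B_t ≥ a) for a ≥ 0. Since B_t ~ N(0, t), P(B_t ≥ 2.71) = 1 − Φ(2.71/√t) = 1 − Φ(2.71/√19.36) = 1 − Φ(0.6159). So
  P(M_{19.36} ≥ 2.71) = 2(1 − Φ(0.6159)) ≈ 0.5380.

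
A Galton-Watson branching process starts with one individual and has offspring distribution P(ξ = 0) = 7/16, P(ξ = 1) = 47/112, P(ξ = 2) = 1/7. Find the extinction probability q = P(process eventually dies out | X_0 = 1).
q = 1

Mean offspring μ = 0·7/16 + 1·47/112 + 2·1/7 = 79/112 ≤ 1. For μ ≤ 1 with offspring not concentrated at 1, the Galton-Watson process goes extinct almost surely, so q = 1.
(Algebraic check: The pgf is f(s) = 7/16 + 47/112·s + 1/7·s². The extinction probability q is the smallest fixed point of f in [0, 1]. Setting s = f(s):
  1/7·s² + (47/112 − 1)·s + 7/16 = 0
  1/7·s² − (7/16 + 1/7)·s + 7/16 = 0
which factors as (s − 1)·(1/7·s − 7/16) = 0, giving roots s = 1 and s = (7/16)/(1/7) = 49/16. Since 49/16 ≥ 1, the smallest root in [0, 1] is s = 1.)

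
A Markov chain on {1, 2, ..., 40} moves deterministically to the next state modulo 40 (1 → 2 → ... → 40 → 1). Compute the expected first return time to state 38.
E[T_38 | X_0 = 38] = 40

The chain cycles deterministically, so starting at state 38 it returns in exactly 40 steps. Equivalently, the stationary distribution is uniform π_j = 1/40 for every state j, so by Kac's formula E[T_38] = 1/π_38 = 40.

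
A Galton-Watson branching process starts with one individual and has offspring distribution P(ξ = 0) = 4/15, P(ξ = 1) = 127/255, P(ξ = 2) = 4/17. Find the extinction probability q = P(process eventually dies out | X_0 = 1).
q = 1

Mean offspring μ = 0·4/15 + 1·127/255 + 2·4/17 = 247/255 ≤ 1. For μ ≤ 1 with offspring not concentrated at 1, the Galton-Watson process goes extinct almost surely, so q = 1.
(Algebraic check: The pgf is f(s) = 4/15 + 127/255·s + 4/17·s². The extinction probability q is the smallest fixed point of f in [0, 1]. Setting s = f(s):
  4/17·s² + (127/255 − 1)·s + 4/15 = 0
  4/17·s² − (4/15 + 4/17)·s + 4/15 = 0
which factors as (s − 1)·(4/17·s − 4/15) = 0, giving roots s = 1 and s = (4/15)/(4/17) = 17/15. Since 17/15 ≥ 1, the smallest root in [0, 1] is s = 1.)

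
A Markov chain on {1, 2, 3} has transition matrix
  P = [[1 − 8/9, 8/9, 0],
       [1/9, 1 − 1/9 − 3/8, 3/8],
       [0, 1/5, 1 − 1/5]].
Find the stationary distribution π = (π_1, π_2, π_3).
π = (1/24, 1/3, 5/8)

This is a birth-death chain on three states, which satisfies detailed balance: π_1 · P_{12} = π_2 · P_{21} and π_2 · P_{23} = π_3 · P_{32}.
From π_1 · 8/9 = π_2 · 1/9: π_2/π_1 = (8/9)/(1/9) = 8.
From π_2 · 3/8 = π_3 · 1/5: π_3/π_2 = (3/8)/(1/5) = 15/8.
Take π_1 proportional to 1; then unnormalized π = (1, 8, 15). Normalize by dividing by the sum 24:
  π = (1/24, 1/3, 5/8).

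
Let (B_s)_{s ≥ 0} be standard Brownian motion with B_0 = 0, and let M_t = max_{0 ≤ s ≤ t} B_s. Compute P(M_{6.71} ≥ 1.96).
P(M_{6.71} ≥ 1.96) = 2·P(B_{6.71} ≥ 1.96) = 2(1 − Φ(1.96/√6.71)) ≈ 0.4493

By the reflection principle for Brownian motion, P(M_t ≥ a) = 2 · P(B_t ≥ a) for a ≥ 0. Since B_t ~ N(0, t), P(B_t ≥ 1.96) = 1 − Φ(1.96/√t) = 1 − Φ(1.96/√6.71) = 1 − Φ(0.7566). So
  P(M_{6.71} ≥ 1.96) = 2(1 − Φ(0.7566)) ≈ 0.4493.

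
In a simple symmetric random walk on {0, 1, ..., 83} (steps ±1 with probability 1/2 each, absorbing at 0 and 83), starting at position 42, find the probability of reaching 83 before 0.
P(hit 83 before 0) = 42/83

Let u_k = P(hit 83 before 0 | start at k). Then u_0 = 0, u_83 = 1, and u_k = u_{k-1}/2 + u_{k+1}/2 for 1 ≤ k ≤ 82. This harmonic recurrence is solved by u_k = k/83, giving u_42 = 42/83.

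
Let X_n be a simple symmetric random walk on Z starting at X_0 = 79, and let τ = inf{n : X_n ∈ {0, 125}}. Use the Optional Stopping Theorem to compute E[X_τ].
E[X_τ] = 79

X_n is a martingale and τ is a bounded-mean stopping time (indeed τ is finite a.s. with bounded expectation since the walk is in a bounded region). By the OST, E[X_τ] = E[X_0] = 79. Equivalently: E[X_τ] = 125 · P(hit 125 first) + 0 · P(hit 0 first) = 125 · (79/125) = 79.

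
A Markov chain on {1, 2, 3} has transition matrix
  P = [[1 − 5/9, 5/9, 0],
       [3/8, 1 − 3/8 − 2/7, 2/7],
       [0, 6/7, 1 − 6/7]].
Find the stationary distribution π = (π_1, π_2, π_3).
π = (81/241, 120/241, 40/241)

This is a birth-death chain on three states, which satisfies detailed balance: π_1 · P_{12} = π_2 · P_{21} and π_2 · P_{23} = π_3 · P_{32}.
From π_1 · 5/9 = π_2 · 3/8: π_2/π_1 = (5/9)/(3/8) = 40/27.
From π_2 · 2/7 = π_3 · 6/7: π_3/π_2 = (2/7)/(6/7) = 1/3.
Take π_1 proportional to 1; then unnormalized π = (1, 40/27, 40/81). Normalize by dividing by the sum 241/81:
  π = (81/241, 120/241, 40/241).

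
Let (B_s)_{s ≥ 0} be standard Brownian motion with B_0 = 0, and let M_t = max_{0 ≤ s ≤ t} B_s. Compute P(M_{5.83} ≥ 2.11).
P(M_{5.83} ≥ 2.11) = 2·P(B_{5.83} ≥ 2.11) = 2(1 − Φ(2.11/√5.83)) ≈ 0.3822

By the reflection principle for Brownian motion, P(M_t ≥ a) = 2 · P(B_t ≥ a) for a ≥ 0. Since B_t ~ N(0, t), P(B_t ≥ 2.11) = 1 − Φ(2.11/√t) = 1 − Φ(2.11/√5.83) = 1 − Φ(0.8739). So
  P(M_{5.83} ≥ 2.11) = 2(1 − Φ(0.8739)) ≈ 0.3822.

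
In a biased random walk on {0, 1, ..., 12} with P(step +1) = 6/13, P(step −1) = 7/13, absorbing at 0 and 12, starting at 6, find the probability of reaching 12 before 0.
P(hit 12 before 0) = (1 − (7/6)^6) / (1 − (7/6)^12) = 46656/164305

Let u_k denote P(reach 12 before 0 | start at k). Boundary: u_0 = 0, u_12 = 1. Recurrence: u_k = 6/13·u_{k+1} + 7/13·u_{k-1} for 1 ≤ k ≤ 11. Try u_k = A + B·r^k with r = q/p = (7/13)/(6/13) = 7/6. Substitution satisfies the recurrence; boundary conditions give:
  u_k = (1 − r^k) / (1 − r^N) = (1 − (7/6)^6) / (1 − (7/6)^12) = 46656/164305.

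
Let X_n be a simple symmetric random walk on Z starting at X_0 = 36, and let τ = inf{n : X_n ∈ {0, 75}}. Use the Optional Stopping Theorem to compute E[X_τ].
E[X_τ] = 36

X_n is a martingale and τ is a bounded-mean stopping time (indeed τ is finite a.s. with bounded expectation since the walk is in a bounded region). By the OST, E[X_τ] = E[X_0] = 36. Equivalently: E[X_τ] = 75 · P(hit 75 first) + 0 · P(hit 0 first) = 75 · (36/75) = 36.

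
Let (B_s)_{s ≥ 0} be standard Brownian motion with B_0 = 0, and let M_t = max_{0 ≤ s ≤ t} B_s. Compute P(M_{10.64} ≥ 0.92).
P(M_{10.64} ≥ 0.92) = 2·P(B_{10.64} ≥ 0.92) = 2(1 − Φ(0.92/√10.64)) ≈ 0.7779

By the reflection principle for Brownian motion, P(M_t ≥ a) = 2 · P(B_t ≥ a) for a ≥ 0. Since B_t ~ N(0, t), P(B_t ≥ 0.92) = 1 − Φ(0.92/√t) = 1 − Φ(0.92/√10.64) = 1 − Φ(0.2820). So
  P(M_{10.64} ≥ 0.92) = 2(1 − Φ(0.2820)) ≈ 0.7779.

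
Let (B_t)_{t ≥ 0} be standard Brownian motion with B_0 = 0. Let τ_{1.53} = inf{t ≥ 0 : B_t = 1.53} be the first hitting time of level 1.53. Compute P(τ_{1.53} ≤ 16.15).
P(τ_{1.53} ≤ 16.15) = 2(1 − Φ(1.53/√16.15)) = 2(1 − Φ(0.3807)) ≈ 0.7034

By the reflection principle for standard BM, P(τ_b ≤ t) = 2 · P(B_t ≥ b). Since B_t ~ N(0, t), P(B_t ≥ 1.53) = 1 − Φ(1.53/√t) = 1 − Φ(1.53/√16.15) = 1 − Φ(0.3807) ≈ 0.35171. Doubling: P(τ_{1.53} ≤ 16.15) ≈ 2 · 0.35171 = 0.70342 ≈ 0.7034.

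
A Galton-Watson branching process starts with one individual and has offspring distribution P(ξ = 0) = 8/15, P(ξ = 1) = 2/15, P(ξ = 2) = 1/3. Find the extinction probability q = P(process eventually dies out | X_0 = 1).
q = 1

Mean offspring μ = 0·8/15 + 1·2/15 + 2·1/3 = 4/5 ≤ 1. For μ ≤ 1 with offspring not concentrated at 1, the Galton-Watson process goes extinct almost surely, so q = 1.
(Algebraic check: The pgf is f(s) = 8/15 + 2/15·s + 1/3·s². The extinction probability q is the smallest fixed point of f in [0, 1]. Setting s = f(s):
  1/3·s² + (2/15 − 1)·s + 8/15 = 0
  1/3·s² − (8/15 + 1/3)·s + 8/15 = 0
which factors as (s − 1)·(1/3·s − 8/15) = 0, giving roots s = 1 and s = (8/15)/(1/3) = 8/5. Since 8/5 ≥ 1, the smallest root in [0, 1] is s = 1.)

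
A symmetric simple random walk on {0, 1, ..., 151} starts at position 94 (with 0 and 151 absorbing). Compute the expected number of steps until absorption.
E[τ | X_0 = 94] = 5358

Let v_k = E[τ | X_0 = k]. Boundary: v_0 = v_151 = 0. Recurrence: v_k = 1 + (v_{k-1} + v_{k+1})/2 for 1 ≤ k ≤ 150. The particular solution to v_k − (v_{k-1} + v_{k+1})/2 = 1 is v_k = −k^2. Adding homogeneous solution A + B k and matching boundaries gives v_k = k (151 − k). Substituting k = 94: v_94 = 94 · 57 = 5358.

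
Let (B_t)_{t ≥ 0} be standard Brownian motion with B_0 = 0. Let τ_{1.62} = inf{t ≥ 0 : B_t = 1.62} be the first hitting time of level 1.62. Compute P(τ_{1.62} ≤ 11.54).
P(τ_{1.62} ≤ 11.54) = 2(1 − Φ(1.62/√11.54)) = 2(1 − Φ(0.4769)) ≈ 0.6334

By the reflection principle for standard BM, P(τ_b ≤ t) = 2 · P(B_t ≥ b). Since B_t ~ N(0, t), P(B_t ≥ 1.62) = 1 − Φ(1.62/√t) = 1 − Φ(1.62/√11.54) = 1 − Φ(0.4769) ≈ 0.31672. Doubling: P(τ_{1.62} ≤ 11.54) ≈ 2 · 0.31672 = 0.63344 ≈ 0.6334.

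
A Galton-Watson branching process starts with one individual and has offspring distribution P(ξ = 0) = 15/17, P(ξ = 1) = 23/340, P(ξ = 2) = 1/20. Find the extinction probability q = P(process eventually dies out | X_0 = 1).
q = 1

Mean offspring μ = 0·15/17 + 1·23/340 + 2·1/20 = 57/340 ≤ 1. For μ ≤ 1 with offspring not concentrated at 1, the Galton-Watson process goes extinct almost surely, so q = 1.
(Algebraic check: The pgf is f(s) = 15/17 + 23/340·s + 1/20·s². The extinction probability q is the smallest fixed point of f in [0, 1]. Setting s = f(s):
  1/20·s² + (23/340 − 1)·s + 15/17 = 0
  1/20·s² − (15/17 + 1/20)·s + 15/17 = 0
which factors as (s − 1)·(1/20·s − 15/17) = 0, giving roots s = 1 and s = (15/17)/(1/20) = 300/17. Since 300/17 ≥ 1, the smallest root in [0, 1] is s = 1.)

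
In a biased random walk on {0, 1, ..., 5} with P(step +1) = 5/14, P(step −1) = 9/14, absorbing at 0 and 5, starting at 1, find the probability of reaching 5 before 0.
P(hit 5 before 0) = (1 − (9/5)^1) / (1 − (9/5)^5) = 625/13981

Let u_k denote P(reach 5 before 0 | start at k). Boundary: u_0 = 0, u_5 = 1. Recurrence: u_k = 5/14·u_{k+1} + 9/14·u_{k-1} for 1 ≤ k ≤ 4. Try u_k = A + B·r^k with r = q/p = (9/14)/(5/14) = 9/5. Substitution satisfies the recurrence; boundary conditions give:
  u_k = (1 − r^k) / (1 − r^N) = (1 − (9/5)^1) / (1 − (9/5)^5) = 625/13981.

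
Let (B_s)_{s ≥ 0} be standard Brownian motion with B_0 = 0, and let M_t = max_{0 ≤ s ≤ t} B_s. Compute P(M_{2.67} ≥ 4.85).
P(M_{2.67} ≥ 4.85) = 2·P(B_{2.67} ≥ 4.85) = 2(1 − Φ(4.85/√2.67)) ≈ 0.0030

By the reflection principle for Brownian motion, P(M_t ≥ a) = 2 · P(B_t ≥ a) for a ≥ 0. Since B_t ~ N(0, t), P(B_t ≥ 4.85) = 1 − Φ(4.85/√t) = 1 − Φ(4.85/√2.67) = 1 − Φ(2.9682). So
  P(M_{2.67} ≥ 4.85) = 2(1 − Φ(2.9682)) ≈ 0.0030.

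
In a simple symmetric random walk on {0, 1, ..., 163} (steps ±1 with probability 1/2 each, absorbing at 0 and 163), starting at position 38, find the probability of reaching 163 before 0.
P(hit 163 before 0) = 38/163

Let u_k = P(hit 163 before 0 | start at k). Then u_0 = 0, u_163 = 1, and u_k = u_{k-1}/2 + u_{k+1}/2 for 1 ≤ k ≤ 162. This harmonic recurrence is solved by u_k = k/163, giving u_38 = 38/163.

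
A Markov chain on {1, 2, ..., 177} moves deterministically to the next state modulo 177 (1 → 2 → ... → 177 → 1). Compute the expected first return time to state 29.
E[T_29 | X_0 = 29] = 177

The chain cycles deterministically, so starting at state 29 it returns in exactly 177 steps. Equivalently, the stationary distribution is uniform π_j = 1/177 for every state j, so by Kac's formula E[T_29] = 1/π_29 = 177.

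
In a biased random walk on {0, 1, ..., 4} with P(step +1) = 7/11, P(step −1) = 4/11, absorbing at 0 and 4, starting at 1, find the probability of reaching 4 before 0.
P(hit 4 before 0) = (1 − (4/7)^1) / (1 − (4/7)^4) = 343/715

Let u_k denote P(reach 4 before 0 | start at k). Boundary: u_0 = 0, u_4 = 1. Recurrence: u_k = 7/11·u_{k+1} + 4/11·u_{k-1} for 1 ≤ k ≤ 3. Try u_k = A + B·r^k with r = q/p = (4/11)/(7/11) = 4/7. Substitution satisfies the recurrence; boundary conditions give:
  u_k = (1 − r^k) / (1 − r^N) = (1 − (4/7)^1) / (1 − (4/7)^4) = 343/715.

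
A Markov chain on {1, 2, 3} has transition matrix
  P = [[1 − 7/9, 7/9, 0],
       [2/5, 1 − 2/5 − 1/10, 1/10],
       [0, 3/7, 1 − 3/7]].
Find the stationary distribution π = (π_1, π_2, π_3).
π = (108/367, 210/367, 49/367)

This is a birth-death chain on three states, which satisfies detailed balance: π_1 · P_{12} = π_2 · P_{21} and π_2 · P_{23} = π_3 · P_{32}.
From π_1 · 7/9 = π_2 · 2/5: π_2/π_1 = (7/9)/(2/5) = 35/18.
From π_2 · 1/10 = π_3 · 3/7: π_3/π_2 = (1/10)/(3/7) = 7/30.
Take π_1 proportional to 1; then unnormalized π = (1, 35/18, 49/108). Normalize by dividing by the sum 367/108:
  π = (108/367, 210/367, 49/367).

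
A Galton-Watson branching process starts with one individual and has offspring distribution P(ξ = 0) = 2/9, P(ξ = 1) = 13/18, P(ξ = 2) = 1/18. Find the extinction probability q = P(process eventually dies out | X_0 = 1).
q = 1

Mean offspring μ = 0·2/9 + 1·13/18 + 2·1/18 = 5/6 ≤ 1. For μ ≤ 1 with offspring not concentrated at 1, the Galton-Watson process goes extinct almost surely, so q = 1.
(Algebraic check: The pgf is f(s) = 2/9 + 13/18·s + 1/18·s². The extinction probability q is the smallest fixed point of f in [0, 1]. Setting s = f(s):
  1/18·s² + (13/18 − 1)·s + 2/9 = 0
  1/18·s² − (2/9 + 1/18)·s + 2/9 = 0
which factors as (s − 1)·(1/18·s − 2/9) = 0, giving roots s = 1 and s = (2/9)/(1/18) = 4. Since 4 ≥ 1, the smallest root in [0, 1] is s = 1.)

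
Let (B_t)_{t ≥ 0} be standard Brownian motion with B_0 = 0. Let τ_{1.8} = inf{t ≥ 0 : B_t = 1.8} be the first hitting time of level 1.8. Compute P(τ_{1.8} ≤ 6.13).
P(τ_{1.8} ≤ 6.13) = 2(1 − Φ(1.8/√6.13)) = 2(1 − Φ(0.7270)) ≈ 0.4672

By the reflection principle for standard BM, P(τ_b ≤ t) = 2 · P(B_t ≥ b). Since B_t ~ N(0, t), P(B_t ≥ 1.8) = 1 − Φ(1.8/√t) = 1 − Φ(1.8/√6.13) = 1 − Φ(0.7270) ≈ 0.23361. Doubling: P(τ_{1.8} ≤ 6.13) ≈ 2 · 0.23361 = 0.46722 ≈ 0.4672.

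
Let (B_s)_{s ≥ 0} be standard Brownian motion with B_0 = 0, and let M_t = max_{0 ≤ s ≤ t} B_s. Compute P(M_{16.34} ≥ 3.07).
P(M_{16.34} ≥ 3.07) = 2·P(B_{16.34} ≥ 3.07) = 2(1 − Φ(3.07/√16.34)) ≈ 0.4476

By the reflection principle for Brownian motion, P(M_t ≥ a) = 2 · P(B_t ≥ a) for a ≥ 0. Since B_t ~ N(0, t), P(B_t ≥ 3.07) = 1 − Φ(3.07/√t) = 1 − Φ(3.07/√16.34) = 1 − Φ(0.7595). So
  P(M_{16.34} ≥ 3.07) = 2(1 − Φ(0.7595)) ≈ 0.4476.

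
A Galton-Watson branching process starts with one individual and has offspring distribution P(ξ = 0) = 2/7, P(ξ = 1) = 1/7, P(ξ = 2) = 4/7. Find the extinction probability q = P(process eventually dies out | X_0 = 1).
q = 1/2

The pgf is f(s) = 2/7 + 1/7·s + 4/7·s². The extinction probability q is the smallest fixed point of f in [0, 1]. Setting s = f(s):
  4/7·s² + (1/7 − 1)·s + 2/7 = 0
  4/7·s² − (2/7 + 4/7)·s + 2/7 = 0
which factors as (s − 1)·(4/7·s − 2/7) = 0, giving roots s = 1 and s = (2/7)/(4/7) = 1/2.
Mean offspring μ = 1/7 + 2·4/7 = 9/7 > 1 (supercritical), so q < 1. The extinction probability is the smaller root: q = (2/7)/(4/7) = 1/2.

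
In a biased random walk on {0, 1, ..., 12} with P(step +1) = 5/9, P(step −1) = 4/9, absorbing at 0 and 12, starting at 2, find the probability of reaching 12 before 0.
P(hit 12 before 0) = (1 − (4/5)^2) / (1 − (4/5)^12) = 9765625/25262601

Let u_k denote P(reach 12 before 0 | start at k). Boundary: u_0 = 0, u_12 = 1. Recurrence: u_k = 5/9·u_{k+1} + 4/9·u_{k-1} for 1 ≤ k ≤ 11. Try u_k = A + B·r^k with r = q/p = (4/9)/(5/9) = 4/5. Substitution satisfies the recurrence; boundary conditions give:
  u_k = (1 − r^k) / (1 − r^N) = (1 − (4/5)^2) / (1 − (4/5)^12) = 9765625/25262601.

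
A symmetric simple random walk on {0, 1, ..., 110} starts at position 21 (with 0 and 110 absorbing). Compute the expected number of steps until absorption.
E[τ | X_0 = 21] = 1869

Let v_k = E[τ | X_0 = k]. Boundary: v_0 = v_110 = 0. Recurrence: v_k = 1 + (v_{k-1} + v_{k+1})/2 for 1 ≤ k ≤ 109. The particular solution to v_k − (v_{k-1} + v_{k+1})/2 = 1 is v_k = −k^2. Adding homogeneous solution A + B k and matching boundaries gives v_k = k (110 − k). Substituting k = 21: v_21 = 21 · 89 = 1869.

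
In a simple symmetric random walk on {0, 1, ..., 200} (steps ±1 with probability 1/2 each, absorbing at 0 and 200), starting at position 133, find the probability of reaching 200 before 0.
P(hit 200 before 0) = 133/200

Let u_k = P(hit 200 before 0 | start at k). Then u_0 = 0, u_200 = 1, and u_k = u_{k-1}/2 + u_{k+1}/2 for 1 ≤ k ≤ 199. This harmonic recurrence is solved by u_k = k/200, giving u_133 = 133/200.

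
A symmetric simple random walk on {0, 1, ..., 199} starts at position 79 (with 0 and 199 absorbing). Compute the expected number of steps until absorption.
E[τ | X_0 = 79] = 9480

Let v_k = E[τ | X_0 = k]. Boundary: v_0 = v_199 = 0. Recurrence: v_k = 1 + (v_{k-1} + v_{k+1})/2 for 1 ≤ k ≤ 198. The particular solution to v_k − (v_{k-1} + v_{k+1})/2 = 1 is v_k = −k^2. Adding homogeneous solution A + B k and matching boundaries gives v_k = k (199 − k). Substituting k = 79: v_79 = 79 · 120 = 9480.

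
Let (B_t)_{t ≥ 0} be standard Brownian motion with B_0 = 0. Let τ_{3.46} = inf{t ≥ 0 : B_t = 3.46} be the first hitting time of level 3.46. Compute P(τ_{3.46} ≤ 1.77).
P(τ_{3.46} ≤ 1.77) = 2(1 − Φ(3.46/√1.77)) = 2(1 − Φ(2.6007)) ≈ 0.0093

By the reflection principle for standard BM, P(τ_b ≤ t) = 2 · P(B_t ≥ b). Since B_t ~ N(0, t), P(B_t ≥ 3.46) = 1 − Φ(3.46/√t) = 1 − Φ(3.46/√1.77) = 1 − Φ(2.6007) ≈ 0.00465. Doubling: P(τ_{3.46} ≤ 1.77) ≈ 2 · 0.00465 = 0.00930 ≈ 0.0093.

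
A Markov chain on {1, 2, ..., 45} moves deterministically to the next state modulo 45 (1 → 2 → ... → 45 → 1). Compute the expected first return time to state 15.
E[T_15 | X_0 = 15] = 45

The chain cycles deterministically, so starting at state 15 it returns in exactly 45 steps. Equivalently, the stationary distribution is uniform π_j = 1/45 for every state j, so by Kac's formula E[T_15] = 1/π_15 = 45.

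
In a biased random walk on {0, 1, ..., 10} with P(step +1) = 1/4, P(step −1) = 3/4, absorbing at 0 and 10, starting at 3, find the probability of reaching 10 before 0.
P(hit 10 before 0) = (1 − (3)^3) / (1 − (3)^10) = 13/29524

Let u_k denote P(reach 10 before 0 | start at k). Boundary: u_0 = 0, u_10 = 1. Recurrence: u_k = 1/4·u_{k+1} + 3/4·u_{k-1} for 1 ≤ k ≤ 9. Try u_k = A + B·r^k with r = q/p = (3/4)/(1/4) = 3. Substitution satisfies the recurrence; boundary conditions give:
  u_k = (1 − r^k) / (1 − r^N) = (1 − (3)^3) / (1 − (3)^10) = 13/29524.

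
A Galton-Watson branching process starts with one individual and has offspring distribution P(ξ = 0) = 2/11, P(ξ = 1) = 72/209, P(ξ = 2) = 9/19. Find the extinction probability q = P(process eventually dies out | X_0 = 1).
q = 38/99

The pgf is f(s) = 2/11 + 72/209·s + 9/19·s². The extinction probability q is the smallest fixed point of f in [0, 1]. Setting s = f(s):
  9/19·s² + (72/209 − 1)·s + 2/11 = 0
  9/19·s² − (2/11 + 9/19)·s + 2/11 = 0
which factors as (s − 1)·(9/19·s − 2/11) = 0, giving roots s = 1 and s = (2/11)/(9/19) = 38/99.
Mean offspring μ = 72/209 + 2·9/19 = 270/209 > 1 (supercritical), so q < 1. The extinction probability is the smaller root: q = (2/11)/(9/19) = 38/99.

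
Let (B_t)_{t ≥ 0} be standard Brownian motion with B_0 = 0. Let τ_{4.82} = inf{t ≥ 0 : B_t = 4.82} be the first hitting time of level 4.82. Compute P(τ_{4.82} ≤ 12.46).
P(τ_{4.82} ≤ 12.46) = 2(1 − Φ(4.82/√12.46)) = 2(1 − Φ(1.3655)) ≈ 0.1721

By the reflection principle for standard BM, P(τ_b ≤ t) = 2 · P(B_t ≥ b). Since B_t ~ N(0, t), P(B_t ≥ 4.82) = 1 − Φ(4.82/√t) = 1 − Φ(4.82/√12.46) = 1 − Φ(1.3655) ≈ 0.08605. Doubling: P(τ_{4.82} ≤ 12.46) ≈ 2 · 0.08605 = 0.17210 ≈ 0.1721.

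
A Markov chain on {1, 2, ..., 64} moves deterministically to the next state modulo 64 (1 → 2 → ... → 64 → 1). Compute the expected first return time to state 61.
E[T_61 | X_0 = 61] = 64

The chain cycles deterministically, so starting at state 61 it returns in exactly 64 steps. Equivalently, the stationary distribution is uniform π_j = 1/64 for every state j, so by Kac's formula E[T_61] = 1/π_61 = 64.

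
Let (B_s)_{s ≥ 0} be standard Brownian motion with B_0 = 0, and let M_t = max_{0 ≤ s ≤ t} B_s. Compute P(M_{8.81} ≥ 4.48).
P(M_{8.81} ≥ 4.48) = 2·P(B_{8.81} ≥ 4.48) = 2(1 − Φ(4.48/√8.81)) ≈ 0.1312

By the reflection principle for Brownian motion, P(M_t ≥ a) = 2 · P(B_t ≥ a) for a ≥ 0. Since B_t ~ N(0, t), P(B_t ≥ 4.48) = 1 − Φ(4.48/√t) = 1 − Φ(4.48/√8.81) = 1 − Φ(1.5094). So
  P(M_{8.81} ≥ 4.48) = 2(1 − Φ(1.5094)) ≈ 0.1312.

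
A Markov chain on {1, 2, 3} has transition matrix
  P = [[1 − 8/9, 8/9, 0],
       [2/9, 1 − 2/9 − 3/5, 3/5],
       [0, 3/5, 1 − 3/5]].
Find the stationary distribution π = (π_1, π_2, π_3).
π = (1/9, 4/9, 4/9)

This is a birth-death chain on three states, which satisfies detailed balance: π_1 · P_{12} = π_2 · P_{21} and π_2 · P_{23} = π_3 · P_{32}.
From π_1 · 8/9 = π_2 · 2/9: π_2/π_1 = (8/9)/(2/9) = 4.
From π_2 · 3/5 = π_3 · 3/5: π_3/π_2 = (3/5)/(3/5) = 1.
Take π_1 proportional to 1; then unnormalized π = (1, 4, 4). Normalize by dividing by the sum 9:
  π = (1/9, 4/9, 4/9).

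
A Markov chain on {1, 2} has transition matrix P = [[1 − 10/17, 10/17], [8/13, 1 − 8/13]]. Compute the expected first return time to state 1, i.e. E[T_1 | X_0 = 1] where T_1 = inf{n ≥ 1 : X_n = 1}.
E[T_1 | X_0 = 1] = 1/π_1 = 133/68

For an irreducible recurrent Markov chain with stationary distribution π, E[T_i | X_0 = i] = 1/π_i (Kac's formula). Here π_1 = (8/13)/(10/17 + 8/13) = (8/13)/(266/221) = 68/133, so E[T_1 | X_0 = 1] = 1/π_1 = (10/17 + 8/13)/(8/13) = (266/221)/(8/13) = 133/68.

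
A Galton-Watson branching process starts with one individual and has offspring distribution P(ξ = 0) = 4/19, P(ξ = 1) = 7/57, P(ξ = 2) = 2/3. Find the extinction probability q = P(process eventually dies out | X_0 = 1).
q = 6/19

The pgf is f(s) = 4/19 + 7/57·s + 2/3·s². The extinction probability q is the smallest fixed point of f in [0, 1]. Setting s = f(s):
  2/3·s² + (7/57 − 1)·s + 4/19 = 0
  2/3·s² − (4/19 + 2/3)·s + 4/19 = 0
which factors as (s − 1)·(2/3·s − 4/19) = 0, giving roots s = 1 and s = (4/19)/(2/3) = 6/19.
Mean offspring μ = 7/57 + 2·2/3 = 83/57 > 1 (supercritical), so q < 1. The extinction probability is the smaller root: q = (4/19)/(2/3) = 6/19.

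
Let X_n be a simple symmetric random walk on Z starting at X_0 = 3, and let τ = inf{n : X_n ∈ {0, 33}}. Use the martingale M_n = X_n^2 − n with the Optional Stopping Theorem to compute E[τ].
E[τ] = 90

M_n = X_n^2 − n is a martingale (since E[X_{n+1}^2 | F_n] = X_n^2 + 1). By OST (τ has finite mean in a bounded region), E[M_τ] = E[M_0] = X_0^2 − 0 = 3^2 = 9. Also E[M_τ] = E[X_τ^2] − E[τ]. The walk exits at 0 or 33, with P(hit 33 first) = 3/33, so E[X_τ^2] = 33^2 · 3/33 + 0 = 99. Thus E[τ] = E[X_τ^2] − E[M_τ] = 99 − 9 = 90 = 3(33 − 3) = 90.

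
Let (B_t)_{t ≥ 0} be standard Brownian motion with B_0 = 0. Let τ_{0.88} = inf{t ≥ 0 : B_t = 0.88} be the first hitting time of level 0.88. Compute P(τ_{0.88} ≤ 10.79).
P(τ_{0.88} ≤ 10.79) = 2(1 − Φ(0.88/√10.79)) = 2(1 − Φ(0.2679)) ≈ 0.7888

By the reflection principle for standard BM, P(τ_b ≤ t) = 2 · P(B_t ≥ b). Since B_t ~ N(0, t), P(B_t ≥ 0.88) = 1 − Φ(0.88/√t) = 1 − Φ(0.88/√10.79) = 1 − Φ(0.2679) ≈ 0.39439. Doubling: P(τ_{0.88} ≤ 10.79) ≈ 2 · 0.39439 = 0.78878 ≈ 0.7888.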